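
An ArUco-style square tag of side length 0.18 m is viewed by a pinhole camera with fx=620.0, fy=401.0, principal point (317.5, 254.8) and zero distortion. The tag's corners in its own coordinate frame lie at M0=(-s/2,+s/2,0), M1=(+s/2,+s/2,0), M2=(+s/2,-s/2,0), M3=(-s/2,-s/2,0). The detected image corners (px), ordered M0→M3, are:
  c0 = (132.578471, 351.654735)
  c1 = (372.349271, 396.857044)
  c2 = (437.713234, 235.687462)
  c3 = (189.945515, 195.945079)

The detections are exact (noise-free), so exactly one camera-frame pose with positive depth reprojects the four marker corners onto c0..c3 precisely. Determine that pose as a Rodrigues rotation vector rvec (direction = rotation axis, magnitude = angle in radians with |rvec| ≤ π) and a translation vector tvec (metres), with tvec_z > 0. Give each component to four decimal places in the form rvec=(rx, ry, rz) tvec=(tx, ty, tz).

rvec=(0.0426, 0.1053, 0.2493) tvec=(-0.0263, 0.0445, 0.4387)

Intrinsics K: fx=620.0, fy=401.0, cx=317.5, cy=254.8
Marker side s = 0.18 m; corners in marker frame (Z=0):
  M0 = (-0.0900, +0.0900, 0)
  M1 = (+0.0900, +0.0900, 0)
  M2 = (+0.0900, -0.0900, 0)
  M3 = (-0.0900, -0.0900, 0)
Detected image corners:
  c0 = (132.578471, 351.654735) px
  c1 = (372.349271, 396.857044) px
  c2 = (437.713234, 235.687462) px
  c3 = (189.945515, 195.945079) px
Planar DLT: solve 8×8 A·h = b for H (H[2,2]=1):
  H  [+1290.28280 -304.91110 +280.33044]
  H  [+169.71263 +916.96425 +295.50121]
  H  [-0.22511 +0.12558 +1.00000]
B = K⁻¹H; ‖b₁‖=2.279346, ‖b₂‖=2.279346; λ = 2/(‖b₁‖+‖b₂‖) = 0.438722, sign → tz>0 ⇒ λ=+0.438722
r₁ = λ·B[:,0] = (+0.96360,+0.24843,-0.09876); r₂ = λ·B[:,1] = (-0.24397,+0.96822,+0.05510)
r₃ = r₁×r₂ = (+0.10931,-0.02900,+0.99358); SVD([r₁ r₂ r₃]) → R = UVᵀ:
  R  [+0.96360 -0.24397 +0.10931]
  R  [+0.24843 +0.96822 -0.02900]
  R  [-0.09876 +0.05510 +0.99358]
t = (-0.02630, +0.04453, +0.43872) m
tr R = 2.925401; θ = arccos((tr R − 1)/2) = 0.273984 rad = 15.698°
axis k = ((R−Rᵀ)₃₂, (R−Rᵀ)₁₃, (R−Rᵀ)₂₁) / (2 sinθ) = (+0.155397, +0.384509, +0.909948)
rvec = θ·k = (+0.042576, +0.105349, +0.249311)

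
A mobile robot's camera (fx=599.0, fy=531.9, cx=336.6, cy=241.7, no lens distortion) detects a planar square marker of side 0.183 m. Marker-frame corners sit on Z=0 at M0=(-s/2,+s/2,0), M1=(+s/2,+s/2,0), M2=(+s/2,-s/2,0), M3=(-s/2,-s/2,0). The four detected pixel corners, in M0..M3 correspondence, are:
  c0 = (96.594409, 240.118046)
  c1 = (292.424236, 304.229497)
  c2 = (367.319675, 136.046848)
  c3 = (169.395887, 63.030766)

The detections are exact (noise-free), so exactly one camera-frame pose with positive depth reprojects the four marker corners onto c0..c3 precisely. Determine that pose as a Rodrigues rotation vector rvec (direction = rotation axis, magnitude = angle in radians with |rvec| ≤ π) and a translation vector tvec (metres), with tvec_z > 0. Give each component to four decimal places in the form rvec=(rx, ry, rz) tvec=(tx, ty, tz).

rvec=(0.0968, -0.1036, 0.3734) tvec=(-0.0912, -0.0535, 0.5272)

Intrinsics K: fx=599.0, fy=531.9, cx=336.6, cy=241.7
Marker side s = 0.183 m; corners in marker frame (Z=0):
  M0 = (-0.0915, +0.0915, 0)
  M1 = (+0.0915, +0.0915, 0)
  M2 = (+0.0915, -0.0915, 0)
  M3 = (-0.0915, -0.0915, 0)
Detected image corners:
  c0 = (96.594409, 240.118046) px
  c1 = (292.424236, 304.229497) px
  c2 = (367.319675, 136.046848) px
  c3 = (169.395887, 63.030766) px
Planar DLT: solve 8×8 A·h = b for H (H[2,2]=1):
  H  [+1127.87973 -370.65854 +232.98040]
  H  [+416.20759 +969.36252 +187.68905]
  H  [+0.22523 +0.14260 +1.00000]
B = K⁻¹H; ‖b₁‖=1.896887, ‖b₂‖=1.896887; λ = 2/(‖b₁‖+‖b₂‖) = 0.527179, sign → tz>0 ⇒ λ=+0.527179
r₁ = λ·B[:,0] = (+0.92592,+0.35856,+0.11873); r₂ = λ·B[:,1] = (-0.36846,+0.92660,+0.07518)
r₃ = r₁×r₂ = (-0.08306,-0.11336,+0.99008); SVD([r₁ r₂ r₃]) → R = UVᵀ:
  R  [+0.92592 -0.36846 -0.08306]
  R  [+0.35856 +0.92660 -0.11336]
  R  [+0.11873 +0.07518 +0.99008]
t = (-0.09120, -0.05353, +0.52718) m
tr R = 2.842600; θ = arccos((tr R − 1)/2) = 0.399386 rad = 22.883°
axis k = ((R−Rᵀ)₃₂, (R−Rᵀ)₁₃, (R−Rᵀ)₂₁) / (2 sinθ) = (+0.242423, -0.259479, +0.934827)
rvec = θ·k = (+0.096820, -0.103632, +0.373357)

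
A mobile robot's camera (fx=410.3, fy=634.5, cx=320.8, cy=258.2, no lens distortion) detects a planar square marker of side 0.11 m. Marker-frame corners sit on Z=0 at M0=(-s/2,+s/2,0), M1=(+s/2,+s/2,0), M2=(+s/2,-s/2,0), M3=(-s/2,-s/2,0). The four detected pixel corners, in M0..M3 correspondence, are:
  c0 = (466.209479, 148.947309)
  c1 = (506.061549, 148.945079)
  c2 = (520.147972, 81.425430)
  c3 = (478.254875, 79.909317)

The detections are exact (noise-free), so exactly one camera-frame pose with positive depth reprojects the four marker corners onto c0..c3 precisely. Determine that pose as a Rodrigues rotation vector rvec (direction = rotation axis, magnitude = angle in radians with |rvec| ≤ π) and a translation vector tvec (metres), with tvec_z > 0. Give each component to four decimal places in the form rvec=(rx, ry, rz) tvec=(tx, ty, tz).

Intrinsics K: fx=410.3, fy=634.5, cx=320.8, cy=258.2
Marker side s = 0.11 m; corners in marker frame (Z=0):
  M0 = (-0.0550, +0.0550, 0)
  M1 = (+0.0550, +0.0550, 0)
  M2 = (+0.0550, -0.0550, 0)
  M3 = (-0.0550, -0.0550, 0)
Detected image corners:
  c0 = (466.209479, 148.947309) px
  c1 = (506.061549, 148.945079) px
  c2 = (520.147972, 81.425430) px
  c3 = (478.254875, 79.909317) px
Planar DLT: solve 8×8 A·h = b for H (H[2,2]=1):
  H  [+468.07978 +135.71016 +492.70358]
  H  [+29.23655 +679.96955 +115.78118]
  H  [+0.19643 +0.51676 +1.00000]
B = K⁻¹H; ‖b₁‖=1.007163, ‖b₂‖=1.007163; λ = 2/(‖b₁‖+‖b₂‖) = 0.992888, sign → tz>0 ⇒ λ=+0.992888
r₁ = λ·B[:,0] = (+0.98022,-0.03362,+0.19503); r₂ = λ·B[:,1] = (-0.07276,+0.85525,+0.51308)
r₃ = r₁×r₂ = (-0.18405,-0.51713,+0.83589); SVD([r₁ r₂ r₃]) → R = UVᵀ:
  R  [+0.98022 -0.07276 -0.18405]
  R  [-0.03362 +0.85525 -0.51713]
  R  [+0.19503 +0.51308 +0.83589]
t = (+0.41599, -0.22286, +0.99289) m
tr R = 2.671356; θ = arccos((tr R − 1)/2) = 0.581431 rad = 33.314°
axis k = ((R−Rᵀ)₃₂, (R−Rᵀ)₁₃, (R−Rᵀ)₂₁) / (2 sinθ) = (+0.937886, -0.345108, +0.035635)
rvec = θ·k = (+0.545316, -0.200657, +0.020719)

rvec=(0.5453, -0.2007, 0.0207) tvec=(0.4160, -0.2229, 0.9929)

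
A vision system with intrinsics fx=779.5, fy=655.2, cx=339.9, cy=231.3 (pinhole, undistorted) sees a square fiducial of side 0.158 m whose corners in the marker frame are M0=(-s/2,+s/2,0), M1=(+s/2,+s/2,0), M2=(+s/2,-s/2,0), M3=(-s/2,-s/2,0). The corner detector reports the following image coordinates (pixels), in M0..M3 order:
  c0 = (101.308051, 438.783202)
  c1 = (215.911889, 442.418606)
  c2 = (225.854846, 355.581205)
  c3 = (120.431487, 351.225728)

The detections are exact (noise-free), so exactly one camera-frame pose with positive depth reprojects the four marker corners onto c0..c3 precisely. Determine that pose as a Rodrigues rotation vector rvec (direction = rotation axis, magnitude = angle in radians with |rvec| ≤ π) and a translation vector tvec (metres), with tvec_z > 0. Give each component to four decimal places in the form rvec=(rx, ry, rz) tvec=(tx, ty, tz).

rvec=(-0.6288, -0.1044, 0.0366) tvec=(-0.2528, 0.2843, 1.1364)

Intrinsics K: fx=779.5, fy=655.2, cx=339.9, cy=231.3
Marker side s = 0.158 m; corners in marker frame (Z=0):
  M0 = (-0.0790, +0.0790, 0)
  M1 = (+0.0790, +0.0790, 0)
  M2 = (+0.0790, -0.0790, 0)
  M3 = (-0.0790, -0.0790, 0)
Detected image corners:
  c0 = (101.308051, 438.783202) px
  c1 = (215.911889, 442.418606) px
  c2 = (225.854846, 355.581205) px
  c3 = (120.431487, 351.225728) px
Planar DLT: solve 8×8 A·h = b for H (H[2,2]=1):
  H  [+707.70706 -177.75094 +166.50428]
  H  [+55.55538 +346.17607 +395.22964]
  H  [+0.07601 -0.51811 +1.00000]
B = K⁻¹H; ‖b₁‖=0.879963, ‖b₂‖=0.879963; λ = 2/(‖b₁‖+‖b₂‖) = 1.136411, sign → tz>0 ⇒ λ=+1.136411
r₁ = λ·B[:,0] = (+0.99408,+0.06587,+0.08637); r₂ = λ·B[:,1] = (-0.00240,+0.80828,-0.58879)
r₃ = r₁×r₂ = (-0.10860,+0.58510,+0.80366); SVD([r₁ r₂ r₃]) → R = UVᵀ:
  R  [+0.99408 -0.00240 -0.10860]
  R  [+0.06587 +0.80828 +0.58510]
  R  [+0.08637 -0.58879 +0.80366]
t = (-0.25279, +0.28433, +1.13641) m
tr R = 2.606021; θ = arccos((tr R − 1)/2) = 0.638467 rad = 36.581°
axis k = ((R−Rᵀ)₃₂, (R−Rᵀ)₁₃, (R−Rᵀ)₂₁) / (2 sinθ) = (-0.984867, -0.163575, +0.057270)
rvec = θ·k = (-0.628805, -0.104437, +0.036565)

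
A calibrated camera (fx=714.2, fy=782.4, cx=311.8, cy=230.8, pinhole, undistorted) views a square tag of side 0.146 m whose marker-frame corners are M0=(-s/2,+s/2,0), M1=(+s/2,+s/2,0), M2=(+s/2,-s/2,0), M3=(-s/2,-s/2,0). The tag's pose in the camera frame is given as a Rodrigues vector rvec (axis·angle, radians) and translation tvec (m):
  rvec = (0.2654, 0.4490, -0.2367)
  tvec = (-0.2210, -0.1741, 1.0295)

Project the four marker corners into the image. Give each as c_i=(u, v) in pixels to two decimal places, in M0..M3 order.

Intrinsics K: fx=714.2, fy=782.4, cx=311.8, cy=230.8
Marker side s = 0.146 m; corners in marker frame (Z=0):
  M0 = (-0.0730, +0.0730, 0)
  M1 = (+0.0730, +0.0730, 0)
  M2 = (+0.0730, -0.0730, 0)
  M3 = (-0.0730, -0.0730, 0)
rvec = (0.2654, 0.4490, -0.2367), |rvec| = θ = 0.57277 rad = 32.817°
Rodrigues: sinθ=0.54196, 1−cosθ=0.15960; R = I + sinθ·[k]× + (1−cosθ)·[k]×²:
    [+0.87467 +0.28194 +0.39429]
    [-0.16600 +0.93848 -0.30283]
    [-0.45541 +0.19942 +0.86766]
t = (-0.2210, -0.1741, 1.0295) m
M0: Pc = R·M0+t = (-0.26427, -0.09347, +1.07730); u = 714.2·(-0.26427)/1.07730 + 311.8 = 136.6022, v = 782.4·(-0.09347)/1.07730 + 230.8 = 162.9142
M1: Pc = R·M1+t = (-0.13657, -0.11771, +1.01081); u = 714.2·(-0.13657)/1.01081 + 311.8 = 215.3068, v = 782.4·(-0.11771)/1.01081 + 230.8 = 139.6897
M2: Pc = R·M2+t = (-0.17773, -0.25473, +0.98170); u = 714.2·(-0.17773)/0.98170 + 311.8 = 182.4981, v = 782.4·(-0.25473)/0.98170 + 230.8 = 27.7861
M3: Pc = R·M3+t = (-0.30543, -0.23049, +1.04819); u = 714.2·(-0.30543)/1.04819 + 311.8 = 103.6884, v = 782.4·(-0.23049)/1.04819 + 230.8 = 58.7542

c0=(136.60, 162.91) c1=(215.31, 139.69) c2=(182.50, 27.79) c3=(103.69, 58.75)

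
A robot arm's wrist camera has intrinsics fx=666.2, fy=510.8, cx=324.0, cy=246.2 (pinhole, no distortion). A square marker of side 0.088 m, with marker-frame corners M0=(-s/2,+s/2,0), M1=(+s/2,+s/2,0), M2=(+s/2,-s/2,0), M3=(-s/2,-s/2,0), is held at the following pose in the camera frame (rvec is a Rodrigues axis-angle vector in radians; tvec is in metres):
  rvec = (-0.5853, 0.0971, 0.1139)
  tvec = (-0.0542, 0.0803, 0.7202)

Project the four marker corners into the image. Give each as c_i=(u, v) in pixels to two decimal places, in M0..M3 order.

Intrinsics K: fx=666.2, fy=510.8, cx=324.0, cy=246.2
Marker side s = 0.088 m; corners in marker frame (Z=0):
  M0 = (-0.0440, +0.0440, 0)
  M1 = (+0.0440, +0.0440, 0)
  M2 = (+0.0440, -0.0440, 0)
  M3 = (-0.0440, -0.0440, 0)
rvec = (-0.5853, 0.0971, 0.1139), |rvec| = θ = 0.60413 rad = 34.614°
Rodrigues: sinθ=0.56805, 1−cosθ=0.17701; R = I + sinθ·[k]× + (1−cosθ)·[k]×²:
    [+0.98914 -0.13466 +0.05897]
    [+0.07953 +0.82757 +0.55570]
    [-0.12363 -0.54498 +0.82929]
t = (-0.0542, 0.0803, 0.7202) m
M0: Pc = R·M0+t = (-0.10365, +0.11321, +0.70166); u = 666.2·(-0.10365)/0.70166 + 324.0 = 225.5912, v = 510.8·(+0.11321)/0.70166 + 246.2 = 328.6179
M1: Pc = R·M1+t = (-0.01660, +0.12021, +0.69078); u = 666.2·(-0.01660)/0.69078 + 324.0 = 307.9878, v = 510.8·(+0.12021)/0.69078 + 246.2 = 335.0914
M2: Pc = R·M2+t = (-0.00475, +0.04739, +0.73874); u = 666.2·(-0.00475)/0.73874 + 324.0 = 319.7137, v = 510.8·(+0.04739)/0.73874 + 246.2 = 278.9654
M3: Pc = R·M3+t = (-0.09180, +0.04039, +0.74962); u = 666.2·(-0.09180)/0.74962 + 324.0 = 242.4184, v = 510.8·(+0.04039)/0.74962 + 246.2 = 273.7206

c0=(225.59, 328.62) c1=(307.99, 335.09) c2=(319.71, 278.97) c3=(242.42, 273.72)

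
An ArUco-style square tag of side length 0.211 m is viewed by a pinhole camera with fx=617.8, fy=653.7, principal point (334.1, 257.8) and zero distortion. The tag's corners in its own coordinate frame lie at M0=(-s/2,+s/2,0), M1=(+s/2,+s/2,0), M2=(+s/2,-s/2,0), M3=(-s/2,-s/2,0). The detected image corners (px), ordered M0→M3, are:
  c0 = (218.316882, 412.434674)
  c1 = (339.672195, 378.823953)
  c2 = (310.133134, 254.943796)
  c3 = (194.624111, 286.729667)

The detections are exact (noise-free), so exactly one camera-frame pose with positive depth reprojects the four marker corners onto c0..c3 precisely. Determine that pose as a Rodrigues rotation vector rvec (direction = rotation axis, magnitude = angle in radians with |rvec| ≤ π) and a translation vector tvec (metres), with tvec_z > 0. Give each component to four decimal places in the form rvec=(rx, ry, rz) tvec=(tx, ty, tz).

Intrinsics K: fx=617.8, fy=653.7, cx=334.1, cy=257.8
Marker side s = 0.211 m; corners in marker frame (Z=0):
  M0 = (-0.1055, +0.1055, 0)
  M1 = (+0.1055, +0.1055, 0)
  M2 = (+0.1055, -0.1055, 0)
  M3 = (-0.1055, -0.1055, 0)
Detected image corners:
  c0 = (218.316882, 412.434674) px
  c1 = (339.672195, 378.823953) px
  c2 = (310.133134, 254.943796) px
  c3 = (194.624111, 286.729667) px
Planar DLT: solve 8×8 A·h = b for H (H[2,2]=1):
  H  [+562.95353 +63.54343 +265.40295]
  H  [-152.34215 +512.90378 +331.66874]
  H  [+0.00756 -0.23565 +1.00000]
B = K⁻¹H; ‖b₁‖=0.937369, ‖b₂‖=0.937369; λ = 2/(‖b₁‖+‖b₂‖) = 1.066816, sign → tz>0 ⇒ λ=+1.066816
r₁ = λ·B[:,0] = (+0.96775,-0.25180,+0.00806); r₂ = λ·B[:,1] = (+0.24568,+0.93618,-0.25140)
r₃ = r₁×r₂ = (+0.05575,+0.24527,+0.96785); SVD([r₁ r₂ r₃]) → R = UVᵀ:
  R  [+0.96775 +0.24568 +0.05575]
  R  [-0.25180 +0.93618 +0.24527]
  R  [+0.00806 -0.25140 +0.96785]
t = (-0.11863, +0.12055, +1.06682) m
tr R = 2.871782; θ = arccos((tr R − 1)/2) = 0.360017 rad = 20.627°
axis k = ((R−Rᵀ)₃₂, (R−Rᵀ)₁₃, (R−Rᵀ)₂₁) / (2 sinθ) = (-0.704910, +0.067685, -0.706060)
rvec = θ·k = (-0.253780, +0.024368, -0.254194)

rvec=(-0.2538, 0.0244, -0.2542) tvec=(-0.1186, 0.1206, 1.0668)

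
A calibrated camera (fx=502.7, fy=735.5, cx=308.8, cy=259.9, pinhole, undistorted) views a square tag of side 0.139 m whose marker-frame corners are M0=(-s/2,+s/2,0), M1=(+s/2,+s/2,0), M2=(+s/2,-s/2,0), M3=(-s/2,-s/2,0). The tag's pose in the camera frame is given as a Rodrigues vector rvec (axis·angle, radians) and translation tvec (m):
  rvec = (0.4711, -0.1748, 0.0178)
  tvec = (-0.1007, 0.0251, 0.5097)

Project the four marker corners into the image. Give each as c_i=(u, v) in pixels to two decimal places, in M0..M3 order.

c0=(144.28, 383.15) c1=(275.85, 373.53) c2=(279.83, 202.22) c3=(130.82, 204.37)

Intrinsics K: fx=502.7, fy=735.5, cx=308.8, cy=259.9
Marker side s = 0.139 m; corners in marker frame (Z=0):
  M0 = (-0.0695, +0.0695, 0)
  M1 = (+0.0695, +0.0695, 0)
  M2 = (+0.0695, -0.0695, 0)
  M3 = (-0.0695, -0.0695, 0)
rvec = (0.4711, -0.1748, 0.0178), |rvec| = θ = 0.50280 rad = 28.808°
Rodrigues: sinθ=0.48188, 1−cosθ=0.12376; R = I + sinθ·[k]× + (1−cosθ)·[k]×²:
    [+0.98489 -0.05737 -0.16342]
    [-0.02325 +0.89120 -0.45302]
    [+0.17163 +0.44998 +0.87639]
t = (-0.1007, 0.0251, 0.5097) m
M0: Pc = R·M0+t = (-0.17314, +0.08865, +0.52904); u = 502.7·(-0.17314)/0.52904 + 308.8 = 144.2847, v = 735.5·(+0.08865)/0.52904 + 259.9 = 383.1508
M1: Pc = R·M1+t = (-0.03624, +0.08542, +0.55290); u = 502.7·(-0.03624)/0.55290 + 308.8 = 275.8524, v = 735.5·(+0.08542)/0.55290 + 259.9 = 373.5328
M2: Pc = R·M2+t = (-0.02826, -0.03845, +0.49036); u = 502.7·(-0.02826)/0.49036 + 308.8 = 279.8255, v = 735.5·(-0.03845)/0.49036 + 259.9 = 202.2211
M3: Pc = R·M3+t = (-0.16516, -0.03522, +0.46650); u = 502.7·(-0.16516)/0.46650 + 308.8 = 130.8207, v = 735.5·(-0.03522)/0.46650 + 259.9 = 204.3677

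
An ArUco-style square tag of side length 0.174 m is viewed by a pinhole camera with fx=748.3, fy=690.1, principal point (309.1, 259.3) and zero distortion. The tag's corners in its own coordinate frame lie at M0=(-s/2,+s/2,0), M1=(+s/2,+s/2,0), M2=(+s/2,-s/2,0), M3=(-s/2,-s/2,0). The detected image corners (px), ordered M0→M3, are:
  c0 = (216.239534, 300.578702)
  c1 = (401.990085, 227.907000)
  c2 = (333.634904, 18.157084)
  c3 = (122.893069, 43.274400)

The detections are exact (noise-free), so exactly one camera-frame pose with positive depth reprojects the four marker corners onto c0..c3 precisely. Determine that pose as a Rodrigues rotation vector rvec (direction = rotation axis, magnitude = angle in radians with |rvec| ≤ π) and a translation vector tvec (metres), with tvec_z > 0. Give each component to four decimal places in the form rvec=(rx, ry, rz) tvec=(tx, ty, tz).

rvec=(0.0078, -0.6743, -0.3334) tvec=(-0.0195, -0.0815, 0.5019)

Intrinsics K: fx=748.3, fy=690.1, cx=309.1, cy=259.3
Marker side s = 0.174 m; corners in marker frame (Z=0):
  M0 = (-0.0870, +0.0870, 0)
  M1 = (+0.0870, +0.0870, 0)
  M2 = (+0.0870, -0.0870, 0)
  M3 = (-0.0870, -0.0870, 0)
Detected image corners:
  c0 = (216.239534, 300.578702) px
  c1 = (401.990085, 227.907000) px
  c2 = (333.634904, 18.157084) px
  c3 = (122.893069, 43.274400) px
Planar DLT: solve 8×8 A·h = b for H (H[2,2]=1):
  H  [+1465.18779 +518.24520 +279.99413]
  H  [-104.08020 +1361.21851 +147.20234]
  H  [+1.21800 +0.22775 +1.00000]
B = K⁻¹H; ‖b₁‖=1.992615, ‖b₂‖=1.992615; λ = 2/(‖b₁‖+‖b₂‖) = 0.501853, sign → tz>0 ⇒ λ=+0.501853
r₁ = λ·B[:,0] = (+0.73015,-0.30537,+0.61126); r₂ = λ·B[:,1] = (+0.30035,+0.94696,+0.11430)
r₃ = r₁×r₂ = (-0.61374,+0.10014,+0.78313); SVD([r₁ r₂ r₃]) → R = UVᵀ:
  R  [+0.73015 +0.30035 -0.61374]
  R  [-0.30537 +0.94696 +0.10014]
  R  [+0.61126 +0.11430 +0.78313]
t = (-0.01952, -0.08152, +0.50185) m
tr R = 2.460236; θ = arccos((tr R − 1)/2) = 0.752302 rad = 43.104°
axis k = ((R−Rᵀ)₃₂, (R−Rᵀ)₁₃, (R−Rᵀ)₂₁) / (2 sinθ) = (+0.010362, -0.896355, -0.443215)
rvec = θ·k = (+0.007796, -0.674330, -0.333432)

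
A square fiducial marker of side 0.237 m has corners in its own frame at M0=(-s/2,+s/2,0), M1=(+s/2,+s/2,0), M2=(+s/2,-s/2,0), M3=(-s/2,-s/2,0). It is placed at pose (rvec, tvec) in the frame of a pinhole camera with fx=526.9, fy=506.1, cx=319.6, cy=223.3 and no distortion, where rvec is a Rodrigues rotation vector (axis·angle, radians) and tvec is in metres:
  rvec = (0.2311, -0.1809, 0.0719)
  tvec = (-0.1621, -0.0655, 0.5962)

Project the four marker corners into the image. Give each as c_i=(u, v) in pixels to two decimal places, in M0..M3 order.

Intrinsics K: fx=526.9, fy=506.1, cx=319.6, cy=223.3
Marker side s = 0.237 m; corners in marker frame (Z=0):
  M0 = (-0.1185, +0.1185, 0)
  M1 = (+0.1185, +0.1185, 0)
  M2 = (+0.1185, -0.1185, 0)
  M3 = (-0.1185, -0.1185, 0)
rvec = (0.2311, -0.1809, 0.0719), |rvec| = θ = 0.30216 rad = 17.313°
Rodrigues: sinθ=0.29758, 1−cosθ=0.04530; R = I + sinθ·[k]× + (1−cosθ)·[k]×²:
    [+0.98120 -0.09156 -0.16991]
    [+0.05007 +0.97093 -0.23405]
    [+0.18640 +0.22115 +0.95726]
t = (-0.1621, -0.0655, 0.5962) m
M0: Pc = R·M0+t = (-0.28922, +0.04362, +0.60032); u = 526.9·(-0.28922)/0.60032 + 319.6 = 65.7497, v = 506.1·(+0.04362)/0.60032 + 223.3 = 260.0764
M1: Pc = R·M1+t = (-0.05668, +0.05549, +0.64449); u = 526.9·(-0.05668)/0.64449 + 319.6 = 273.2639, v = 506.1·(+0.05549)/0.64449 + 223.3 = 266.8733
M2: Pc = R·M2+t = (-0.03498, -0.17462, +0.59208); u = 526.9·(-0.03498)/0.59208 + 319.6 = 288.4720, v = 506.1·(-0.17462)/0.59208 + 223.3 = 74.0362
M3: Pc = R·M3+t = (-0.26752, -0.18649, +0.54791); u = 526.9·(-0.26752)/0.54791 + 319.6 = 62.3337, v = 506.1·(-0.18649)/0.54791 + 223.3 = 51.0406

c0=(65.75, 260.08) c1=(273.26, 266.87) c2=(288.47, 74.04) c3=(62.33, 51.04)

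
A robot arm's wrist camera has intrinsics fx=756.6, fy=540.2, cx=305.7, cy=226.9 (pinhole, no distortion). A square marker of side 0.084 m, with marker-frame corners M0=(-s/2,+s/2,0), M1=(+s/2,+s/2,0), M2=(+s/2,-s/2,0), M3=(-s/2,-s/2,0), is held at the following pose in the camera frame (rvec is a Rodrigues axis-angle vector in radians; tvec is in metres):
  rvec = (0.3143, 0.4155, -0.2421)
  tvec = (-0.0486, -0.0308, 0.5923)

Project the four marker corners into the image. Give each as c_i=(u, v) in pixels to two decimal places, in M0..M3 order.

Intrinsics K: fx=756.6, fy=540.2, cx=305.7, cy=226.9
Marker side s = 0.084 m; corners in marker frame (Z=0):
  M0 = (-0.0420, +0.0420, 0)
  M1 = (+0.0420, +0.0420, 0)
  M2 = (+0.0420, -0.0420, 0)
  M3 = (-0.0420, -0.0420, 0)
rvec = (0.3143, 0.4155, -0.2421), |rvec| = θ = 0.57449 rad = 32.916°
Rodrigues: sinθ=0.54341, 1−cosθ=0.16053; R = I + sinθ·[k]× + (1−cosθ)·[k]×²:
    [+0.88752 +0.29252 +0.35601]
    [-0.16548 +0.92344 -0.34622]
    [-0.43003 +0.24837 +0.86798]
t = (-0.0486, -0.0308, 0.5923) m
M0: Pc = R·M0+t = (-0.07359, +0.01493, +0.62079); u = 756.6·(-0.07359)/0.62079 + 305.7 = 216.0112, v = 540.2·(+0.01493)/0.62079 + 226.9 = 239.8959
M1: Pc = R·M1+t = (+0.00096, +0.00103, +0.58467); u = 756.6·(+0.00096)/0.58467 + 305.7 = 306.9445, v = 540.2·(+0.00103)/0.58467 + 226.9 = 227.8557
M2: Pc = R·M2+t = (-0.02361, -0.07653, +0.56381); u = 756.6·(-0.02361)/0.56381 + 305.7 = 274.0165, v = 540.2·(-0.07653)/0.56381 + 226.9 = 153.5698
M3: Pc = R·M3+t = (-0.09816, -0.06263, +0.59993); u = 756.6·(-0.09816)/0.59993 + 305.7 = 181.9037, v = 540.2·(-0.06263)/0.59993 + 226.9 = 170.5016

c0=(216.01, 239.90) c1=(306.94, 227.86) c2=(274.02, 153.57) c3=(181.90, 170.50)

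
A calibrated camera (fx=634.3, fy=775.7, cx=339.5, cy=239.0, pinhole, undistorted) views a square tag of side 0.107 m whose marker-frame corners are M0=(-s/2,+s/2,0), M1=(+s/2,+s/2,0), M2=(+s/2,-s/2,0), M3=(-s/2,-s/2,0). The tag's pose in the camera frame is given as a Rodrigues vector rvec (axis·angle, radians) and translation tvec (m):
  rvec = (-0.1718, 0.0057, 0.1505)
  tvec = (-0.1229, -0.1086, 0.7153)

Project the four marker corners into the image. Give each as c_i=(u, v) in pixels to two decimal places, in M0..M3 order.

Intrinsics K: fx=634.3, fy=775.7, cx=339.5, cy=239.0
Marker side s = 0.107 m; corners in marker frame (Z=0):
  M0 = (-0.0535, +0.0535, 0)
  M1 = (+0.0535, +0.0535, 0)
  M2 = (+0.0535, -0.0535, 0)
  M3 = (-0.0535, -0.0535, 0)
rvec = (-0.1718, 0.0057, 0.1505), |rvec| = θ = 0.22847 rad = 13.090°
Rodrigues: sinθ=0.22649, 1−cosθ=0.02599; R = I + sinθ·[k]× + (1−cosθ)·[k]×²:
    [+0.98871 -0.14968 -0.00722]
    [+0.14871 +0.97403 +0.17074]
    [-0.01852 -0.16988 +0.98529]
t = (-0.1229, -0.1086, 0.7153) m
M0: Pc = R·M0+t = (-0.18380, -0.06445, +0.70720); u = 634.3·(-0.18380)/0.70720 + 339.5 = 174.6437, v = 775.7·(-0.06445)/0.70720 + 239.0 = 168.3128
M1: Pc = R·M1+t = (-0.07801, -0.04853, +0.70522); u = 634.3·(-0.07801)/0.70522 + 339.5 = 269.3332, v = 775.7·(-0.04853)/0.70522 + 239.0 = 185.6160
M2: Pc = R·M2+t = (-0.06200, -0.15275, +0.72340); u = 634.3·(-0.06200)/0.72340 + 339.5 = 285.1396, v = 775.7·(-0.15275)/0.72340 + 239.0 = 75.2009
M3: Pc = R·M3+t = (-0.16779, -0.16867, +0.72538); u = 634.3·(-0.16779)/0.72538 + 339.5 = 192.7798, v = 775.7·(-0.16867)/0.72538 + 239.0 = 58.6330

c0=(174.64, 168.31) c1=(269.33, 185.62) c2=(285.14, 75.20) c3=(192.78, 58.63)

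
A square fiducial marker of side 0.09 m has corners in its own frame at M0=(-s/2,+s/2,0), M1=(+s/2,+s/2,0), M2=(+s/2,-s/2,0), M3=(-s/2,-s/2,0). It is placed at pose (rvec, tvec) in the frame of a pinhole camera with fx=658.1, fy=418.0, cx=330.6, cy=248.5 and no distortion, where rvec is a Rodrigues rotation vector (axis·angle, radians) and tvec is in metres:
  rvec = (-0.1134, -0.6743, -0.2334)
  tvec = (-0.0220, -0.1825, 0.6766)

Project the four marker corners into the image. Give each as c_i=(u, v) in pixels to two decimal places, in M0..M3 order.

Intrinsics K: fx=658.1, fy=418.0, cx=330.6, cy=248.5
Marker side s = 0.09 m; corners in marker frame (Z=0):
  M0 = (-0.0450, +0.0450, 0)
  M1 = (+0.0450, +0.0450, 0)
  M2 = (+0.0450, -0.0450, 0)
  M3 = (-0.0450, -0.0450, 0)
rvec = (-0.1134, -0.6743, -0.2334), |rvec| = θ = 0.72251 rad = 41.397°
Rodrigues: sinθ=0.66127, 1−cosθ=0.24985; R = I + sinθ·[k]× + (1−cosθ)·[k]×²:
    [+0.75631 +0.25022 -0.60448]
    [-0.17702 +0.96777 +0.17911]
    [+0.62981 -0.02846 +0.77622]
t = (-0.0220, -0.1825, 0.6766) m
M0: Pc = R·M0+t = (-0.04477, -0.13098, +0.64698); u = 658.1·(-0.04477)/0.64698 + 330.6 = 285.0562, v = 418.0·(-0.13098)/0.64698 + 248.5 = 163.8734
M1: Pc = R·M1+t = (+0.02329, -0.14692, +0.70366); u = 658.1·(+0.02329)/0.70366 + 330.6 = 352.3852, v = 418.0·(-0.14692)/0.70366 + 248.5 = 161.2265
M2: Pc = R·M2+t = (+0.00077, -0.23402, +0.70622); u = 658.1·(+0.00077)/0.70622 + 330.6 = 331.3213, v = 418.0·(-0.23402)/0.70622 + 248.5 = 109.9905
M3: Pc = R·M3+t = (-0.06729, -0.21808, +0.64954); u = 658.1·(-0.06729)/0.64954 + 330.6 = 262.4196, v = 418.0·(-0.21808)/0.64954 + 248.5 = 108.1558

c0=(285.06, 163.87) c1=(352.39, 161.23) c2=(331.32, 109.99) c3=(262.42, 108.16)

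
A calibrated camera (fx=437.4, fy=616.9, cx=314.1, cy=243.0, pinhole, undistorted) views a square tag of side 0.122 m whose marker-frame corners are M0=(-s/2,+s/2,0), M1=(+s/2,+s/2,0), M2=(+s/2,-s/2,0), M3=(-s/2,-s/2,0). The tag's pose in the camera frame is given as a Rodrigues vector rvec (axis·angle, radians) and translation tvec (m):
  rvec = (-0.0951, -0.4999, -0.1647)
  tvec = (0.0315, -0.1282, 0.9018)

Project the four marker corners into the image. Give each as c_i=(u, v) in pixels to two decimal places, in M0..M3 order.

c0=(308.94, 200.33) c1=(358.98, 192.20) c2=(348.39, 113.41) c3=(297.99, 116.17)

Intrinsics K: fx=437.4, fy=616.9, cx=314.1, cy=243.0
Marker side s = 0.122 m; corners in marker frame (Z=0):
  M0 = (-0.0610, +0.0610, 0)
  M1 = (+0.0610, +0.0610, 0)
  M2 = (+0.0610, -0.0610, 0)
  M3 = (-0.0610, -0.0610, 0)
rvec = (-0.0951, -0.4999, -0.1647), |rvec| = θ = 0.53486 rad = 30.645°
Rodrigues: sinθ=0.50972, 1−cosθ=0.13966; R = I + sinθ·[k]× + (1−cosθ)·[k]×²:
    [+0.86476 +0.18017 -0.46876]
    [-0.13375 +0.98234 +0.13082]
    [+0.48405 -0.05044 +0.87359]
t = (0.0315, -0.1282, 0.9018) m
M0: Pc = R·M0+t = (-0.01026, -0.06012, +0.86920); u = 437.4·(-0.01026)/0.86920 + 314.1 = 308.9369, v = 616.9·(-0.06012)/0.86920 + 243.0 = 200.3318
M1: Pc = R·M1+t = (+0.09524, -0.07644, +0.92825); u = 437.4·(+0.09524)/0.92825 + 314.1 = 358.9782, v = 616.9·(-0.07644)/0.92825 + 243.0 = 192.2020
M2: Pc = R·M2+t = (+0.07326, -0.19628, +0.93440); u = 437.4·(+0.07326)/0.93440 + 314.1 = 348.3934, v = 616.9·(-0.19628)/0.93440 + 243.0 = 113.4135
M3: Pc = R·M3+t = (-0.03224, -0.17996, +0.87535); u = 437.4·(-0.03224)/0.87535 + 314.1 = 297.9899, v = 616.9·(-0.17996)/0.87535 + 243.0 = 116.1708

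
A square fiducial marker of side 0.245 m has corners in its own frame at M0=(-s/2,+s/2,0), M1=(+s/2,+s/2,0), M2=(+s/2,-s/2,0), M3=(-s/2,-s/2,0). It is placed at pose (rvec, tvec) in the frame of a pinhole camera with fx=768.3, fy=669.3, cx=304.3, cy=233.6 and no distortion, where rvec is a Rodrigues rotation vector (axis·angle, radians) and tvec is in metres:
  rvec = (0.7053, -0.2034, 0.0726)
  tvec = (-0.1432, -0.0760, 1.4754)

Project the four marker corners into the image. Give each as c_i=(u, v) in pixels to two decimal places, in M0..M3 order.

c0=(163.74, 241.21) c1=(284.87, 240.72) c2=(300.56, 153.95) c3=(166.26, 151.24)

Intrinsics K: fx=768.3, fy=669.3, cx=304.3, cy=233.6
Marker side s = 0.245 m; corners in marker frame (Z=0):
  M0 = (-0.1225, +0.1225, 0)
  M1 = (+0.1225, +0.1225, 0)
  M2 = (+0.1225, -0.1225, 0)
  M3 = (-0.1225, -0.1225, 0)
rvec = (0.7053, -0.2034, 0.0726), |rvec| = θ = 0.73762 rad = 42.263°
Rodrigues: sinθ=0.67253, 1−cosθ=0.25993; R = I + sinθ·[k]× + (1−cosθ)·[k]×²:
    [+0.97772 -0.13473 -0.16099]
    [-0.00234 +0.75983 -0.65011]
    [+0.20991 +0.63601 +0.74259]
t = (-0.1432, -0.0760, 1.4754) m
M0: Pc = R·M0+t = (-0.27947, +0.01737, +1.52760); u = 768.3·(-0.27947)/1.52760 + 304.3 = 163.7391, v = 669.3·(+0.01737)/1.52760 + 233.6 = 241.2089
M1: Pc = R·M1+t = (-0.03993, +0.01679, +1.57902); u = 768.3·(-0.03993)/1.57902 + 304.3 = 284.8695, v = 669.3·(+0.01679)/1.57902 + 233.6 = 240.7179
M2: Pc = R·M2+t = (-0.00693, -0.16937, +1.42320); u = 768.3·(-0.00693)/1.42320 + 304.3 = 300.5614, v = 669.3·(-0.16937)/1.42320 + 233.6 = 153.9509
M3: Pc = R·M3+t = (-0.24647, -0.16879, +1.37178); u = 768.3·(-0.24647)/1.37178 + 304.3 = 166.2599, v = 669.3·(-0.16879)/1.37178 + 233.6 = 151.2447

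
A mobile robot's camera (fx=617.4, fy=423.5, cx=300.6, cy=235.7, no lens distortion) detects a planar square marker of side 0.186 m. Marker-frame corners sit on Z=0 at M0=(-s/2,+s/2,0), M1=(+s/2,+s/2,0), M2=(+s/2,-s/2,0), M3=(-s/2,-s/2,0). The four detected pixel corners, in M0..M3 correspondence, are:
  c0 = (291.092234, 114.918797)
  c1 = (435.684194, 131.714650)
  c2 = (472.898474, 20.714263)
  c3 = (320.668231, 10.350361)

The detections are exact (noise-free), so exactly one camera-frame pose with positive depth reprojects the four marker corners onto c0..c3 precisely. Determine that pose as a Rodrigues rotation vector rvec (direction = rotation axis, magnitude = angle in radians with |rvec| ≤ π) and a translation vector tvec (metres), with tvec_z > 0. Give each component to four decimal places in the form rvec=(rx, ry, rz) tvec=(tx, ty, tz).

rvec=(0.1218, 0.2798, 0.2205) tvec=(0.0935, -0.2937, 0.7515)

Intrinsics K: fx=617.4, fy=423.5, cx=300.6, cy=235.7
Marker side s = 0.186 m; corners in marker frame (Z=0):
  M0 = (-0.0930, +0.0930, 0)
  M1 = (+0.0930, +0.0930, 0)
  M2 = (+0.0930, -0.0930, 0)
  M3 = (-0.0930, -0.0930, 0)
Detected image corners:
  c0 = (291.092234, 114.918797) px
  c1 = (435.684194, 131.714650) px
  c2 = (472.898474, 20.714263) px
  c3 = (320.668231, 10.350361) px
Planar DLT: solve 8×8 A·h = b for H (H[2,2]=1):
  H  [+666.06321 -103.29400 +377.38996]
  H  [+49.31694 +592.73665 +70.20286]
  H  [-0.34589 +0.19887 +1.00000]
B = K⁻¹H; ‖b₁‖=1.330661, ‖b₂‖=1.330661; λ = 2/(‖b₁‖+‖b₂‖) = 0.751506, sign → tz>0 ⇒ λ=+0.751506
r₁ = λ·B[:,0] = (+0.93730,+0.23218,-0.25994); r₂ = λ·B[:,1] = (-0.19850,+0.96864,+0.14946)
r₃ = r₁×r₂ = (+0.28648,-0.08849,+0.95399); SVD([r₁ r₂ r₃]) → R = UVᵀ:
  R  [+0.93730 -0.19850 +0.28648]
  R  [+0.23218 +0.96864 -0.08849]
  R  [-0.25994 +0.14946 +0.95399]
t = (+0.09347, -0.29368, +0.75151) m
tr R = 2.859926; θ = arccos((tr R − 1)/2) = 0.376484 rad = 21.571°
axis k = ((R−Rᵀ)₃₂, (R−Rᵀ)₁₃, (R−Rᵀ)₂₁) / (2 sinθ) = (+0.323597, +0.743118, +0.585714)
rvec = θ·k = (+0.121829, +0.279772, +0.220512)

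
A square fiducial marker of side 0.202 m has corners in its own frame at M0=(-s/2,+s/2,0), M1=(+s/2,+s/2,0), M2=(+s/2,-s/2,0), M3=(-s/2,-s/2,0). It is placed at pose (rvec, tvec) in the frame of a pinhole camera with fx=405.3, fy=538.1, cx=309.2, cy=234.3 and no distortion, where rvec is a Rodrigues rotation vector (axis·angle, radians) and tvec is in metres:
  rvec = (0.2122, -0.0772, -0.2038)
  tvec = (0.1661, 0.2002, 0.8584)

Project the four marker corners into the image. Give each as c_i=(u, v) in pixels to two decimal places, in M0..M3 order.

Intrinsics K: fx=405.3, fy=538.1, cx=309.2, cy=234.3
Marker side s = 0.202 m; corners in marker frame (Z=0):
  M0 = (-0.1010, +0.1010, 0)
  M1 = (+0.1010, +0.1010, 0)
  M2 = (+0.1010, -0.1010, 0)
  M3 = (-0.1010, -0.1010, 0)
rvec = (0.2122, -0.0772, -0.2038), |rvec| = θ = 0.30418 rad = 17.428°
Rodrigues: sinθ=0.29951, 1−cosθ=0.04591; R = I + sinθ·[k]× + (1−cosθ)·[k]×²:
    [+0.97644 +0.19254 -0.09747]
    [-0.20880 +0.95705 -0.20114]
    [+0.05456 +0.21675 +0.97470]
t = (0.1661, 0.2002, 0.8584) m
M0: Pc = R·M0+t = (+0.08693, +0.31795, +0.87478); u = 405.3·(+0.08693)/0.87478 + 309.2 = 349.4746, v = 538.1·(+0.31795)/0.87478 + 234.3 = 429.8796
M1: Pc = R·M1+t = (+0.28417, +0.27577, +0.88580); u = 405.3·(+0.28417)/0.88580 + 309.2 = 439.2210, v = 538.1·(+0.27577)/0.88580 + 234.3 = 401.8246
M2: Pc = R·M2+t = (+0.24527, +0.08245, +0.84202); u = 405.3·(+0.24527)/0.84202 + 309.2 = 427.2605, v = 538.1·(+0.08245)/0.84202 + 234.3 = 286.9899
M3: Pc = R·M3+t = (+0.04803, +0.12463, +0.83100); u = 405.3·(+0.04803)/0.83100 + 309.2 = 332.6270, v = 538.1·(+0.12463)/0.83100 + 234.3 = 315.0001

c0=(349.47, 429.88) c1=(439.22, 401.82) c2=(427.26, 286.99) c3=(332.63, 315.00)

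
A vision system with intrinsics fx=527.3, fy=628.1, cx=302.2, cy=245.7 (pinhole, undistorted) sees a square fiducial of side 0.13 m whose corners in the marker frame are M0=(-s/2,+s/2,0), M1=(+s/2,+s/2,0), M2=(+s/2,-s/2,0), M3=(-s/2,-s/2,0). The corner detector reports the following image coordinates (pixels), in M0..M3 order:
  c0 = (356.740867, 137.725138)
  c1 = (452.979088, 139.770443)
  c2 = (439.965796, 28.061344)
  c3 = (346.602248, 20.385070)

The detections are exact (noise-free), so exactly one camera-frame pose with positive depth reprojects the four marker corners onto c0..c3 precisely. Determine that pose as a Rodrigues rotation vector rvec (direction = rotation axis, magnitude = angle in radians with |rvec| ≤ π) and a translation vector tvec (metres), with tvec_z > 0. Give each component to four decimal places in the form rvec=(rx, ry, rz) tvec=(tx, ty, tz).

rvec=(-0.1969, -0.2584, -0.0540) tvec=(0.1233, -0.1746, 0.6639)

Intrinsics K: fx=527.3, fy=628.1, cx=302.2, cy=245.7
Marker side s = 0.13 m; corners in marker frame (Z=0):
  M0 = (-0.0650, +0.0650, 0)
  M1 = (+0.0650, +0.0650, 0)
  M2 = (+0.0650, -0.0650, 0)
  M3 = (-0.0650, -0.0650, 0)
Detected image corners:
  c0 = (356.740867, 137.725138) px
  c1 = (452.979088, 139.770443) px
  c2 = (439.965796, 28.061344) px
  c3 = (346.602248, 20.385070) px
Planar DLT: solve 8×8 A·h = b for H (H[2,2]=1):
  H  [+884.72929 -22.77117 +400.16835]
  H  [+69.57680 +857.52024 +80.50163]
  H  [+0.39014 -0.28090 +1.00000]
B = K⁻¹H; ‖b₁‖=1.506260, ‖b₂‖=1.506260; λ = 2/(‖b₁‖+‖b₂‖) = 0.663896, sign → tz>0 ⇒ λ=+0.663896
r₁ = λ·B[:,0] = (+0.96547,-0.02778,+0.25901); r₂ = λ·B[:,1] = (+0.07821,+0.97934,-0.18649)
r₃ = r₁×r₂ = (-0.24848,+0.20030,+0.94770); SVD([r₁ r₂ r₃]) → R = UVᵀ:
  R  [+0.96547 +0.07821 -0.24848]
  R  [-0.02778 +0.97934 +0.20030]
  R  [+0.25901 -0.18649 +0.94770]
t = (+0.12335, -0.17461, +0.66390) m
tr R = 2.892515; θ = arccos((tr R − 1)/2) = 0.329335 rad = 18.870°
axis k = ((R−Rᵀ)₃₂, (R−Rᵀ)₁₃, (R−Rᵀ)₂₁) / (2 sinθ) = (-0.597977, -0.784586, -0.163852)
rvec = θ·k = (-0.196935, -0.258392, -0.053962)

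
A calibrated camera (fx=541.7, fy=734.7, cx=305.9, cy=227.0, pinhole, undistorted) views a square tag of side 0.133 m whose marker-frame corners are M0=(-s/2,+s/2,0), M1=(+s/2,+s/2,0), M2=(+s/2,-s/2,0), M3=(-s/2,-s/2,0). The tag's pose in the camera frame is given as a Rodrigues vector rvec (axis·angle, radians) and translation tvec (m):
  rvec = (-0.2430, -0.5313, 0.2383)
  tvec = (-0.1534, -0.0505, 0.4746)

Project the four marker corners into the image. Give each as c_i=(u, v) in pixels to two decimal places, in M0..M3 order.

c0=(25.43, 215.41) c1=(185.15, 274.17) c2=(215.98, 95.01) c3=(73.66, 16.98)

Intrinsics K: fx=541.7, fy=734.7, cx=305.9, cy=227.0
Marker side s = 0.133 m; corners in marker frame (Z=0):
  M0 = (-0.0665, +0.0665, 0)
  M1 = (+0.0665, +0.0665, 0)
  M2 = (+0.0665, -0.0665, 0)
  M3 = (-0.0665, -0.0665, 0)
rvec = (-0.2430, -0.5313, 0.2383), |rvec| = θ = 0.63096 rad = 36.152°
Rodrigues: sinθ=0.58992, 1−cosθ=0.19254; R = I + sinθ·[k]× + (1−cosθ)·[k]×²:
    [+0.83602 -0.16036 -0.52475]
    [+0.28524 +0.94398 +0.16596]
    [+0.46874 -0.28843 +0.83492]
t = (-0.1534, -0.0505, 0.4746) m
M0: Pc = R·M0+t = (-0.21966, -0.00669, +0.42425); u = 541.7·(-0.21966)/0.42425 + 305.9 = 25.4293, v = 734.7·(-0.00669)/0.42425 + 227.0 = 215.4078
M1: Pc = R·M1+t = (-0.10847, +0.03124, +0.48659); u = 541.7·(-0.10847)/0.48659 + 305.9 = 185.1464, v = 734.7·(+0.03124)/0.48659 + 227.0 = 274.1736
M2: Pc = R·M2+t = (-0.08714, -0.09431, +0.52495); u = 541.7·(-0.08714)/0.52495 + 305.9 = 215.9789, v = 734.7·(-0.09431)/0.52495 + 227.0 = 95.0131
M3: Pc = R·M3+t = (-0.19833, -0.13224, +0.46261); u = 541.7·(-0.19833)/0.46261 + 305.9 = 73.6609, v = 734.7·(-0.13224)/0.46261 + 227.0 = 16.9763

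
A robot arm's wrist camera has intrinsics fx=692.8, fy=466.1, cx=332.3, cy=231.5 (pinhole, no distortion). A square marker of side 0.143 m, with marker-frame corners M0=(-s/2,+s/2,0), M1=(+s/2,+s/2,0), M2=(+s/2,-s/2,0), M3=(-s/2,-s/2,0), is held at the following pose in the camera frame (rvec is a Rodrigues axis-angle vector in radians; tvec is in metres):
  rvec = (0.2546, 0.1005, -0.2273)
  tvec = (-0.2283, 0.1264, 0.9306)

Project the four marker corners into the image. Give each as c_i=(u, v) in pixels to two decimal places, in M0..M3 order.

c0=(128.96, 333.22) c1=(227.35, 320.28) c2=(197.65, 254.18) c3=(96.20, 268.90)

Intrinsics K: fx=692.8, fy=466.1, cx=332.3, cy=231.5
Marker side s = 0.143 m; corners in marker frame (Z=0):
  M0 = (-0.0715, +0.0715, 0)
  M1 = (+0.0715, +0.0715, 0)
  M2 = (+0.0715, -0.0715, 0)
  M3 = (-0.0715, -0.0715, 0)
rvec = (0.2546, 0.1005, -0.2273), |rvec| = θ = 0.35579 rad = 20.385°
Rodrigues: sinθ=0.34833, 1−cosθ=0.06263; R = I + sinθ·[k]× + (1−cosθ)·[k]×²:
    [+0.96944 +0.23519 +0.06976]
    [-0.20988 +0.94237 -0.26056]
    [-0.12702 +0.23796 +0.96293]
t = (-0.2283, 0.1264, 0.9306) m
M0: Pc = R·M0+t = (-0.28080, +0.20879, +0.95670); u = 692.8·(-0.28080)/0.95670 + 332.3 = 128.9572, v = 466.1·(+0.20879)/0.95670 + 231.5 = 333.2197
M1: Pc = R·M1+t = (-0.14217, +0.17877, +0.93853); u = 692.8·(-0.14217)/0.93853 + 332.3 = 227.3549, v = 466.1·(+0.17877)/0.93853 + 231.5 = 320.2836
M2: Pc = R·M2+t = (-0.17580, +0.04401, +0.90450); u = 692.8·(-0.17580)/0.90450 + 332.3 = 197.6459, v = 466.1·(+0.04401)/0.90450 + 231.5 = 254.1812
M3: Pc = R·M3+t = (-0.31443, +0.07403, +0.92267); u = 692.8·(-0.31443)/0.92267 + 332.3 = 96.2041, v = 466.1·(+0.07403)/0.92267 + 231.5 = 268.8958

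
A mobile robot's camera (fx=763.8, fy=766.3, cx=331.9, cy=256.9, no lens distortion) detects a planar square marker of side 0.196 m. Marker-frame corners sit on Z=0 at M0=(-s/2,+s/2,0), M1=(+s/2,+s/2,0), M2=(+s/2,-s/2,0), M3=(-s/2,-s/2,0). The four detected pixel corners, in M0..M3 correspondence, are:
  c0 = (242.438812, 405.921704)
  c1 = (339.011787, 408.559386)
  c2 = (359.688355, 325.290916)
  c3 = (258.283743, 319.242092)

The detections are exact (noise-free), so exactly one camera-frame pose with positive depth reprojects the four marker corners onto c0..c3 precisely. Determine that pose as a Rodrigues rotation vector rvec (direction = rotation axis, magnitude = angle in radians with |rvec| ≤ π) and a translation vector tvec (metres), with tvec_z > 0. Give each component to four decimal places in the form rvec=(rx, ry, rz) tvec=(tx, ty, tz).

rvec=(0.4573, -0.2590, 0.1461) tvec=(-0.0602, 0.2086, 1.4658)

Intrinsics K: fx=763.8, fy=766.3, cx=331.9, cy=256.9
Marker side s = 0.196 m; corners in marker frame (Z=0):
  M0 = (-0.0980, +0.0980, 0)
  M1 = (+0.0980, +0.0980, 0)
  M2 = (+0.0980, -0.0980, 0)
  M3 = (-0.0980, -0.0980, 0)
Detected image corners:
  c0 = (242.438812, 405.921704) px
  c1 = (339.011787, 408.559386) px
  c2 = (359.688355, 325.290916) px
  c3 = (258.283743, 319.242092) px
Planar DLT: solve 8×8 A·h = b for H (H[2,2]=1):
  H  [+561.76123 -8.19785 +300.52443]
  H  [+91.32614 +537.01751 +365.97708]
  H  [+0.19029 +0.28413 +1.00000]
B = K⁻¹H; ‖b₁‖=0.682215, ‖b₂‖=0.682215; λ = 2/(‖b₁‖+‖b₂‖) = 1.465813, sign → tz>0 ⇒ λ=+1.465813
r₁ = λ·B[:,0] = (+0.95687,+0.08118,+0.27893); r₂ = λ·B[:,1] = (-0.19671,+0.88761,+0.41649)
r₃ = r₁×r₂ = (-0.21377,-0.45339,+0.86530); SVD([r₁ r₂ r₃]) → R = UVᵀ:
  R  [+0.95687 -0.19671 -0.21377]
  R  [+0.08118 +0.88761 -0.45339]
  R  [+0.27893 +0.41649 +0.86530]
t = (-0.06021, +0.20865, +1.46581) m
tr R = 2.709775; θ = arccos((tr R − 1)/2) = 0.545462 rad = 31.253°
axis k = ((R−Rᵀ)₃₂, (R−Rᵀ)₁₃, (R−Rᵀ)₂₁) / (2 sinθ) = (+0.838337, -0.474832, +0.267817)
rvec = θ·k = (+0.457281, -0.259003, +0.146084)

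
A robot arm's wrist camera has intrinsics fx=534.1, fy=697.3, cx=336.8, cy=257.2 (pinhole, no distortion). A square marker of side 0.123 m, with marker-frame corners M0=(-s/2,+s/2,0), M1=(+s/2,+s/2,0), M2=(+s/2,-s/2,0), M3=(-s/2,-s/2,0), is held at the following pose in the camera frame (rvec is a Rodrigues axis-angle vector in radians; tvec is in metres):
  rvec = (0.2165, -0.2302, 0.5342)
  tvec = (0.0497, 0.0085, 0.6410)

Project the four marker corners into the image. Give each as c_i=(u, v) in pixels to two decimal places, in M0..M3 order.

Intrinsics K: fx=534.1, fy=697.3, cx=336.8, cy=257.2
Marker side s = 0.123 m; corners in marker frame (Z=0):
  M0 = (-0.0615, +0.0615, 0)
  M1 = (+0.0615, +0.0615, 0)
  M2 = (+0.0615, -0.0615, 0)
  M3 = (-0.0615, -0.0615, 0)
rvec = (0.2165, -0.2302, 0.5342), |rvec| = θ = 0.62067 rad = 35.562°
Rodrigues: sinθ=0.58158, 1−cosθ=0.18651; R = I + sinθ·[k]× + (1−cosθ)·[k]×²:
    [+0.83618 -0.52469 -0.15971]
    [+0.47643 +0.83914 -0.26240]
    [+0.27170 +0.14333 +0.95165]
t = (0.0497, 0.0085, 0.6410) m
M0: Pc = R·M0+t = (-0.03399, +0.03081, +0.63311); u = 534.1·(-0.03399)/0.63311 + 336.8 = 308.1226, v = 697.3·(+0.03081)/0.63311 + 257.2 = 291.1309
M1: Pc = R·M1+t = (+0.06886, +0.08941, +0.66652); u = 534.1·(+0.06886)/0.66652 + 336.8 = 391.9766, v = 697.3·(+0.08941)/0.66652 + 257.2 = 350.7359
M2: Pc = R·M2+t = (+0.13339, -0.01381, +0.64889); u = 534.1·(+0.13339)/0.64889 + 336.8 = 446.5949, v = 697.3·(-0.01381)/0.64889 + 257.2 = 242.3629
M3: Pc = R·M3+t = (+0.03054, -0.07241, +0.61548); u = 534.1·(+0.03054)/0.61548 + 336.8 = 363.3047, v = 697.3·(-0.07241)/0.61548 + 257.2 = 175.1662

c0=(308.12, 291.13) c1=(391.98, 350.74) c2=(446.59, 242.36) c3=(363.30, 175.17)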